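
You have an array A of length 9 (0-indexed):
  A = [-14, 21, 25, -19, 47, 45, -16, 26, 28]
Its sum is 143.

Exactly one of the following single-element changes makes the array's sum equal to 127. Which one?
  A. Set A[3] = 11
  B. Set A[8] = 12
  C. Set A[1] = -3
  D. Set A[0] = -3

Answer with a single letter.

Option A: A[3] -19->11, delta=30, new_sum=143+(30)=173
Option B: A[8] 28->12, delta=-16, new_sum=143+(-16)=127 <-- matches target
Option C: A[1] 21->-3, delta=-24, new_sum=143+(-24)=119
Option D: A[0] -14->-3, delta=11, new_sum=143+(11)=154

Answer: B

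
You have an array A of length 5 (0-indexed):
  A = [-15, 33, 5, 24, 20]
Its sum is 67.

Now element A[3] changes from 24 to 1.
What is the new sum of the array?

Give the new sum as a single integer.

Old value at index 3: 24
New value at index 3: 1
Delta = 1 - 24 = -23
New sum = old_sum + delta = 67 + (-23) = 44

Answer: 44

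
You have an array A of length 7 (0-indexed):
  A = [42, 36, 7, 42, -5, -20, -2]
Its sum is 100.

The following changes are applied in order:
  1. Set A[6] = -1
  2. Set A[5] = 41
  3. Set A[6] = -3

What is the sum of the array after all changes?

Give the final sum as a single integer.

Answer: 160

Derivation:
Initial sum: 100
Change 1: A[6] -2 -> -1, delta = 1, sum = 101
Change 2: A[5] -20 -> 41, delta = 61, sum = 162
Change 3: A[6] -1 -> -3, delta = -2, sum = 160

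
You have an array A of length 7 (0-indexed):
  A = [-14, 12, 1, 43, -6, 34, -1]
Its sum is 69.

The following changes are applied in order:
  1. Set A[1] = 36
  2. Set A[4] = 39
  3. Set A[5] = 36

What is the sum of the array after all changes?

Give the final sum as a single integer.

Answer: 140

Derivation:
Initial sum: 69
Change 1: A[1] 12 -> 36, delta = 24, sum = 93
Change 2: A[4] -6 -> 39, delta = 45, sum = 138
Change 3: A[5] 34 -> 36, delta = 2, sum = 140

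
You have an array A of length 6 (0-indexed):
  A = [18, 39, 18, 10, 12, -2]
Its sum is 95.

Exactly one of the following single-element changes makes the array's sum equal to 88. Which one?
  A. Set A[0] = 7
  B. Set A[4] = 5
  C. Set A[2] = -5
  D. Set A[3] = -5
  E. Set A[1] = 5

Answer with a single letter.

Option A: A[0] 18->7, delta=-11, new_sum=95+(-11)=84
Option B: A[4] 12->5, delta=-7, new_sum=95+(-7)=88 <-- matches target
Option C: A[2] 18->-5, delta=-23, new_sum=95+(-23)=72
Option D: A[3] 10->-5, delta=-15, new_sum=95+(-15)=80
Option E: A[1] 39->5, delta=-34, new_sum=95+(-34)=61

Answer: B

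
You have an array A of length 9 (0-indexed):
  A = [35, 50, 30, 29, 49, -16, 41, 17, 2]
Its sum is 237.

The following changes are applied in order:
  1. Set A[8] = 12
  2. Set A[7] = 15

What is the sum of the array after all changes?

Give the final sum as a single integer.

Answer: 245

Derivation:
Initial sum: 237
Change 1: A[8] 2 -> 12, delta = 10, sum = 247
Change 2: A[7] 17 -> 15, delta = -2, sum = 245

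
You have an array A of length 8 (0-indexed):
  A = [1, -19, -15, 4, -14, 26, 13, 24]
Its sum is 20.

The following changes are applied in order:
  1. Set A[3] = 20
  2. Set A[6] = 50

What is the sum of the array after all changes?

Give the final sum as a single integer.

Initial sum: 20
Change 1: A[3] 4 -> 20, delta = 16, sum = 36
Change 2: A[6] 13 -> 50, delta = 37, sum = 73

Answer: 73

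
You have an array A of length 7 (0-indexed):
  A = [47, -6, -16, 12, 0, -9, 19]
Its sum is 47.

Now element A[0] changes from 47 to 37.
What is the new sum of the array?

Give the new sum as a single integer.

Old value at index 0: 47
New value at index 0: 37
Delta = 37 - 47 = -10
New sum = old_sum + delta = 47 + (-10) = 37

Answer: 37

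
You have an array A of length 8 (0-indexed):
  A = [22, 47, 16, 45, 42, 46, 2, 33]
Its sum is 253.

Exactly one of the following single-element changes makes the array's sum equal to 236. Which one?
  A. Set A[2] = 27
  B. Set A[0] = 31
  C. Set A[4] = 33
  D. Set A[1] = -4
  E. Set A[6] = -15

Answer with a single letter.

Option A: A[2] 16->27, delta=11, new_sum=253+(11)=264
Option B: A[0] 22->31, delta=9, new_sum=253+(9)=262
Option C: A[4] 42->33, delta=-9, new_sum=253+(-9)=244
Option D: A[1] 47->-4, delta=-51, new_sum=253+(-51)=202
Option E: A[6] 2->-15, delta=-17, new_sum=253+(-17)=236 <-- matches target

Answer: E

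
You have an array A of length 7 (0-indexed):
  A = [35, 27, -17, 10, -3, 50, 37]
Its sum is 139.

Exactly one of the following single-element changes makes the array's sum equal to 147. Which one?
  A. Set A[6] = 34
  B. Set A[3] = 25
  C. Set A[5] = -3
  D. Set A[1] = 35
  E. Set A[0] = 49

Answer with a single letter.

Answer: D

Derivation:
Option A: A[6] 37->34, delta=-3, new_sum=139+(-3)=136
Option B: A[3] 10->25, delta=15, new_sum=139+(15)=154
Option C: A[5] 50->-3, delta=-53, new_sum=139+(-53)=86
Option D: A[1] 27->35, delta=8, new_sum=139+(8)=147 <-- matches target
Option E: A[0] 35->49, delta=14, new_sum=139+(14)=153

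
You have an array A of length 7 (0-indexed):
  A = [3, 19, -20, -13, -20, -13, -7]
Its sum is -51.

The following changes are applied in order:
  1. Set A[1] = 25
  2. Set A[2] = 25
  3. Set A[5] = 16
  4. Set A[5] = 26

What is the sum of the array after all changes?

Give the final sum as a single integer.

Answer: 39

Derivation:
Initial sum: -51
Change 1: A[1] 19 -> 25, delta = 6, sum = -45
Change 2: A[2] -20 -> 25, delta = 45, sum = 0
Change 3: A[5] -13 -> 16, delta = 29, sum = 29
Change 4: A[5] 16 -> 26, delta = 10, sum = 39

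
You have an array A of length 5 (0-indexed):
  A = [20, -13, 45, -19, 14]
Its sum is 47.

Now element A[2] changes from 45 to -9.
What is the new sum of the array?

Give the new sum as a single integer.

Answer: -7

Derivation:
Old value at index 2: 45
New value at index 2: -9
Delta = -9 - 45 = -54
New sum = old_sum + delta = 47 + (-54) = -7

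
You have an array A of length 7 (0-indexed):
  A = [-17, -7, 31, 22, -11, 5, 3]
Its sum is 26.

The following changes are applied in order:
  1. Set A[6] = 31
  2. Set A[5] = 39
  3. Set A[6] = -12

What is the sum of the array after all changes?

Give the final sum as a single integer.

Initial sum: 26
Change 1: A[6] 3 -> 31, delta = 28, sum = 54
Change 2: A[5] 5 -> 39, delta = 34, sum = 88
Change 3: A[6] 31 -> -12, delta = -43, sum = 45

Answer: 45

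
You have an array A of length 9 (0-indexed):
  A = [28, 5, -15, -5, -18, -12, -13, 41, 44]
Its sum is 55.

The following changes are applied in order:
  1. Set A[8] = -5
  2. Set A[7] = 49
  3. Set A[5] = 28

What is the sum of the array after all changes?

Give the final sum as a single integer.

Initial sum: 55
Change 1: A[8] 44 -> -5, delta = -49, sum = 6
Change 2: A[7] 41 -> 49, delta = 8, sum = 14
Change 3: A[5] -12 -> 28, delta = 40, sum = 54

Answer: 54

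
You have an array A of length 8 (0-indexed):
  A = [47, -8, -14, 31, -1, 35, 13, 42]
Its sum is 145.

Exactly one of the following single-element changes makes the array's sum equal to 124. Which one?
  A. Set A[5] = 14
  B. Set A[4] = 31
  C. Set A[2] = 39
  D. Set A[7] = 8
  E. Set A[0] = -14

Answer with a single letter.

Option A: A[5] 35->14, delta=-21, new_sum=145+(-21)=124 <-- matches target
Option B: A[4] -1->31, delta=32, new_sum=145+(32)=177
Option C: A[2] -14->39, delta=53, new_sum=145+(53)=198
Option D: A[7] 42->8, delta=-34, new_sum=145+(-34)=111
Option E: A[0] 47->-14, delta=-61, new_sum=145+(-61)=84

Answer: A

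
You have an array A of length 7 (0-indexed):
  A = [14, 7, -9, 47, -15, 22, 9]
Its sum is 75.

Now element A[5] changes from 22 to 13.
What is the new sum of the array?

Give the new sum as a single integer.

Old value at index 5: 22
New value at index 5: 13
Delta = 13 - 22 = -9
New sum = old_sum + delta = 75 + (-9) = 66

Answer: 66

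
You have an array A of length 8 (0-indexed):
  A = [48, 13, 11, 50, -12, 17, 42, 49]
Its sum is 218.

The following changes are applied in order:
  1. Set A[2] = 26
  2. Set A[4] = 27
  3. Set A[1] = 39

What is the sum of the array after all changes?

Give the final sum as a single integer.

Initial sum: 218
Change 1: A[2] 11 -> 26, delta = 15, sum = 233
Change 2: A[4] -12 -> 27, delta = 39, sum = 272
Change 3: A[1] 13 -> 39, delta = 26, sum = 298

Answer: 298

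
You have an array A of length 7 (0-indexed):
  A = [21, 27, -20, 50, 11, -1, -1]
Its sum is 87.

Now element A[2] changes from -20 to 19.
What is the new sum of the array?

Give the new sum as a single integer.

Old value at index 2: -20
New value at index 2: 19
Delta = 19 - -20 = 39
New sum = old_sum + delta = 87 + (39) = 126

Answer: 126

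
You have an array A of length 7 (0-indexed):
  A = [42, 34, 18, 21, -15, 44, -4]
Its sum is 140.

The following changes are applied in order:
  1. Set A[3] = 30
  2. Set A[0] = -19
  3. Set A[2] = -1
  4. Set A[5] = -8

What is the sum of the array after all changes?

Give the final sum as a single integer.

Answer: 17

Derivation:
Initial sum: 140
Change 1: A[3] 21 -> 30, delta = 9, sum = 149
Change 2: A[0] 42 -> -19, delta = -61, sum = 88
Change 3: A[2] 18 -> -1, delta = -19, sum = 69
Change 4: A[5] 44 -> -8, delta = -52, sum = 17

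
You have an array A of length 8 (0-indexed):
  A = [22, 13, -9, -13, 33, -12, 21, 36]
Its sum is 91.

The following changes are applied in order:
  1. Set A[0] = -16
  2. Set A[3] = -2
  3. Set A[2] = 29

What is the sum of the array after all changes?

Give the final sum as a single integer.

Answer: 102

Derivation:
Initial sum: 91
Change 1: A[0] 22 -> -16, delta = -38, sum = 53
Change 2: A[3] -13 -> -2, delta = 11, sum = 64
Change 3: A[2] -9 -> 29, delta = 38, sum = 102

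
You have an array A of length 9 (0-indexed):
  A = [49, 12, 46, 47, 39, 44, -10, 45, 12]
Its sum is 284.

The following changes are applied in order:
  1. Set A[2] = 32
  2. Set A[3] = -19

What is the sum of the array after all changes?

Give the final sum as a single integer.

Initial sum: 284
Change 1: A[2] 46 -> 32, delta = -14, sum = 270
Change 2: A[3] 47 -> -19, delta = -66, sum = 204

Answer: 204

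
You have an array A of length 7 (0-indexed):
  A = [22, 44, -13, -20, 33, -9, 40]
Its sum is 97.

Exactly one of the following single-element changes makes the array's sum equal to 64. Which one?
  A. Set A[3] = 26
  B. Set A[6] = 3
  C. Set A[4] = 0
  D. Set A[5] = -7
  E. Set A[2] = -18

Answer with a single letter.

Option A: A[3] -20->26, delta=46, new_sum=97+(46)=143
Option B: A[6] 40->3, delta=-37, new_sum=97+(-37)=60
Option C: A[4] 33->0, delta=-33, new_sum=97+(-33)=64 <-- matches target
Option D: A[5] -9->-7, delta=2, new_sum=97+(2)=99
Option E: A[2] -13->-18, delta=-5, new_sum=97+(-5)=92

Answer: C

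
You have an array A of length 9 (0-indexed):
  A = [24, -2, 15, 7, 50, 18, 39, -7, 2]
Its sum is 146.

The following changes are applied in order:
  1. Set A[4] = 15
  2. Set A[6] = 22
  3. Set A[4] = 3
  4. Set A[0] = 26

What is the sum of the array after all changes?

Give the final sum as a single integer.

Initial sum: 146
Change 1: A[4] 50 -> 15, delta = -35, sum = 111
Change 2: A[6] 39 -> 22, delta = -17, sum = 94
Change 3: A[4] 15 -> 3, delta = -12, sum = 82
Change 4: A[0] 24 -> 26, delta = 2, sum = 84

Answer: 84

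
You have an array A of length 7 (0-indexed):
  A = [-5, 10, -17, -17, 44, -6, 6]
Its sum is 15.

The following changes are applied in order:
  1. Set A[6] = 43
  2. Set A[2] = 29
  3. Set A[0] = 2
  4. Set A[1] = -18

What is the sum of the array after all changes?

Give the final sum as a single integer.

Initial sum: 15
Change 1: A[6] 6 -> 43, delta = 37, sum = 52
Change 2: A[2] -17 -> 29, delta = 46, sum = 98
Change 3: A[0] -5 -> 2, delta = 7, sum = 105
Change 4: A[1] 10 -> -18, delta = -28, sum = 77

Answer: 77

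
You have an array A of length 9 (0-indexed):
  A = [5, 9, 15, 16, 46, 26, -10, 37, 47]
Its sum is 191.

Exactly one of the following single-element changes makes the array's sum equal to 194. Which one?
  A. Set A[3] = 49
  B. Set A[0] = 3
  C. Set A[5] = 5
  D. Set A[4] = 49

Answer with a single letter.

Option A: A[3] 16->49, delta=33, new_sum=191+(33)=224
Option B: A[0] 5->3, delta=-2, new_sum=191+(-2)=189
Option C: A[5] 26->5, delta=-21, new_sum=191+(-21)=170
Option D: A[4] 46->49, delta=3, new_sum=191+(3)=194 <-- matches target

Answer: D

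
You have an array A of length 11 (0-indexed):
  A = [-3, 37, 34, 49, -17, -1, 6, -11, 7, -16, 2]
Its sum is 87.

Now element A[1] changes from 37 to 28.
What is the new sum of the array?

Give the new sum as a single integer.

Answer: 78

Derivation:
Old value at index 1: 37
New value at index 1: 28
Delta = 28 - 37 = -9
New sum = old_sum + delta = 87 + (-9) = 78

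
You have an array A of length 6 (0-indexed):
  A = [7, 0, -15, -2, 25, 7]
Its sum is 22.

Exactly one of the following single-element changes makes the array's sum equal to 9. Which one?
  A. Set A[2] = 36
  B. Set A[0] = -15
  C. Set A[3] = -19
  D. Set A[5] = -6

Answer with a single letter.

Answer: D

Derivation:
Option A: A[2] -15->36, delta=51, new_sum=22+(51)=73
Option B: A[0] 7->-15, delta=-22, new_sum=22+(-22)=0
Option C: A[3] -2->-19, delta=-17, new_sum=22+(-17)=5
Option D: A[5] 7->-6, delta=-13, new_sum=22+(-13)=9 <-- matches target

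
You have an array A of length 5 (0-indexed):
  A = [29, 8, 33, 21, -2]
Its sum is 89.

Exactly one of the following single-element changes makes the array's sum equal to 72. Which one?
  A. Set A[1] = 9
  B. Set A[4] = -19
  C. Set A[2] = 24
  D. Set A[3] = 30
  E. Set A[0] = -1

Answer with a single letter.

Answer: B

Derivation:
Option A: A[1] 8->9, delta=1, new_sum=89+(1)=90
Option B: A[4] -2->-19, delta=-17, new_sum=89+(-17)=72 <-- matches target
Option C: A[2] 33->24, delta=-9, new_sum=89+(-9)=80
Option D: A[3] 21->30, delta=9, new_sum=89+(9)=98
Option E: A[0] 29->-1, delta=-30, new_sum=89+(-30)=59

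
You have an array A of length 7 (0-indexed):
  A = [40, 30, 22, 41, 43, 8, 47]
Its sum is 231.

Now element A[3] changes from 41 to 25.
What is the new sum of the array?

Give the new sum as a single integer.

Old value at index 3: 41
New value at index 3: 25
Delta = 25 - 41 = -16
New sum = old_sum + delta = 231 + (-16) = 215

Answer: 215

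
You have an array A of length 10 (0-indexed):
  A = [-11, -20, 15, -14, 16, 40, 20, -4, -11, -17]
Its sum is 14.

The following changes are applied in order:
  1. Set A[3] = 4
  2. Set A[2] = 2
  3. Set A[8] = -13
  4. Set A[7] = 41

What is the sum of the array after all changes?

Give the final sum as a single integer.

Initial sum: 14
Change 1: A[3] -14 -> 4, delta = 18, sum = 32
Change 2: A[2] 15 -> 2, delta = -13, sum = 19
Change 3: A[8] -11 -> -13, delta = -2, sum = 17
Change 4: A[7] -4 -> 41, delta = 45, sum = 62

Answer: 62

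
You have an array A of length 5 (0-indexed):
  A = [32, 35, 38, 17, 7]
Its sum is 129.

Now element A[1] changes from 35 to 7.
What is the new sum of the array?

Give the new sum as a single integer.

Answer: 101

Derivation:
Old value at index 1: 35
New value at index 1: 7
Delta = 7 - 35 = -28
New sum = old_sum + delta = 129 + (-28) = 101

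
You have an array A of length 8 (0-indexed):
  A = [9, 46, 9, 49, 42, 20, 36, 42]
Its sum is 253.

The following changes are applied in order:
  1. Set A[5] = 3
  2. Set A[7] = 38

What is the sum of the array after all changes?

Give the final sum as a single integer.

Answer: 232

Derivation:
Initial sum: 253
Change 1: A[5] 20 -> 3, delta = -17, sum = 236
Change 2: A[7] 42 -> 38, delta = -4, sum = 232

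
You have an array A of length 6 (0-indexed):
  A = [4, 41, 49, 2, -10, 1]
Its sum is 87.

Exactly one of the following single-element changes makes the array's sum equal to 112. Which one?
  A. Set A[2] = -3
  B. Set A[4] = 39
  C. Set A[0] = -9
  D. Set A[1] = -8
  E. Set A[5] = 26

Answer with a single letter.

Answer: E

Derivation:
Option A: A[2] 49->-3, delta=-52, new_sum=87+(-52)=35
Option B: A[4] -10->39, delta=49, new_sum=87+(49)=136
Option C: A[0] 4->-9, delta=-13, new_sum=87+(-13)=74
Option D: A[1] 41->-8, delta=-49, new_sum=87+(-49)=38
Option E: A[5] 1->26, delta=25, new_sum=87+(25)=112 <-- matches target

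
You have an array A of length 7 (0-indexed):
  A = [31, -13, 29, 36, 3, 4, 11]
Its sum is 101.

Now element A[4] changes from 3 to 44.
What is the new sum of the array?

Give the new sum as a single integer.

Answer: 142

Derivation:
Old value at index 4: 3
New value at index 4: 44
Delta = 44 - 3 = 41
New sum = old_sum + delta = 101 + (41) = 142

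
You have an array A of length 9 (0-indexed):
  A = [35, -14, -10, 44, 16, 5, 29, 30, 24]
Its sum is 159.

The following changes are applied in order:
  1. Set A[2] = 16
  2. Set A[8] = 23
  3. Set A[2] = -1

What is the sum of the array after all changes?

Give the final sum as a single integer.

Answer: 167

Derivation:
Initial sum: 159
Change 1: A[2] -10 -> 16, delta = 26, sum = 185
Change 2: A[8] 24 -> 23, delta = -1, sum = 184
Change 3: A[2] 16 -> -1, delta = -17, sum = 167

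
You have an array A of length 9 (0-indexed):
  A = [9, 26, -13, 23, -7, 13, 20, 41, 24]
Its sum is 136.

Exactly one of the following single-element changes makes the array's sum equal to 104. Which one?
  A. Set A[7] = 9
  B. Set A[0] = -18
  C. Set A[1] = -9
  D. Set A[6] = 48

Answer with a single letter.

Option A: A[7] 41->9, delta=-32, new_sum=136+(-32)=104 <-- matches target
Option B: A[0] 9->-18, delta=-27, new_sum=136+(-27)=109
Option C: A[1] 26->-9, delta=-35, new_sum=136+(-35)=101
Option D: A[6] 20->48, delta=28, new_sum=136+(28)=164

Answer: A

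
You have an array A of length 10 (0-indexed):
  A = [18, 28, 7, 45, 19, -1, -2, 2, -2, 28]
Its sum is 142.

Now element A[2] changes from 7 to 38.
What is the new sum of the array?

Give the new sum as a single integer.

Old value at index 2: 7
New value at index 2: 38
Delta = 38 - 7 = 31
New sum = old_sum + delta = 142 + (31) = 173

Answer: 173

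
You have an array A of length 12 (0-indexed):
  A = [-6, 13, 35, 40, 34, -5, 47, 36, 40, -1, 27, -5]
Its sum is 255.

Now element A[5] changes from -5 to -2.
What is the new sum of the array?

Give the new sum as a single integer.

Answer: 258

Derivation:
Old value at index 5: -5
New value at index 5: -2
Delta = -2 - -5 = 3
New sum = old_sum + delta = 255 + (3) = 258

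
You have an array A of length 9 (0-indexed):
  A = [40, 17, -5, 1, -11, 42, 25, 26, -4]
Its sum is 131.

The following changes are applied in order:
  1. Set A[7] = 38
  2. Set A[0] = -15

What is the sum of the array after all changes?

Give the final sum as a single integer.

Answer: 88

Derivation:
Initial sum: 131
Change 1: A[7] 26 -> 38, delta = 12, sum = 143
Change 2: A[0] 40 -> -15, delta = -55, sum = 88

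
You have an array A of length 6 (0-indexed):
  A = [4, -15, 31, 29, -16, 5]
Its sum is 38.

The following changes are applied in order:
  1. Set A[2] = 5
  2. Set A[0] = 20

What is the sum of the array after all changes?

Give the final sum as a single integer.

Answer: 28

Derivation:
Initial sum: 38
Change 1: A[2] 31 -> 5, delta = -26, sum = 12
Change 2: A[0] 4 -> 20, delta = 16, sum = 28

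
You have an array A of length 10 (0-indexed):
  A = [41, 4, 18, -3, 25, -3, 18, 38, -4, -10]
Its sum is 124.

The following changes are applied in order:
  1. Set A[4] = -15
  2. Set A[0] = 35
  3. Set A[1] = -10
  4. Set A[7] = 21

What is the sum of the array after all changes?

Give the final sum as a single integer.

Initial sum: 124
Change 1: A[4] 25 -> -15, delta = -40, sum = 84
Change 2: A[0] 41 -> 35, delta = -6, sum = 78
Change 3: A[1] 4 -> -10, delta = -14, sum = 64
Change 4: A[7] 38 -> 21, delta = -17, sum = 47

Answer: 47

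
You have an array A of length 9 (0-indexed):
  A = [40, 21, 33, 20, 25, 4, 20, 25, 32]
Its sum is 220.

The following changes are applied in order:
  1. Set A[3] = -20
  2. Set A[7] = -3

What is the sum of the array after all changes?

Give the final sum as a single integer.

Answer: 152

Derivation:
Initial sum: 220
Change 1: A[3] 20 -> -20, delta = -40, sum = 180
Change 2: A[7] 25 -> -3, delta = -28, sum = 152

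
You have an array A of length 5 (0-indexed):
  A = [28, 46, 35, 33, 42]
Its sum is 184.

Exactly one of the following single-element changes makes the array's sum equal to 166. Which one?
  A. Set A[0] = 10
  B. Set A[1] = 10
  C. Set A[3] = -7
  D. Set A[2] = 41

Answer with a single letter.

Answer: A

Derivation:
Option A: A[0] 28->10, delta=-18, new_sum=184+(-18)=166 <-- matches target
Option B: A[1] 46->10, delta=-36, new_sum=184+(-36)=148
Option C: A[3] 33->-7, delta=-40, new_sum=184+(-40)=144
Option D: A[2] 35->41, delta=6, new_sum=184+(6)=190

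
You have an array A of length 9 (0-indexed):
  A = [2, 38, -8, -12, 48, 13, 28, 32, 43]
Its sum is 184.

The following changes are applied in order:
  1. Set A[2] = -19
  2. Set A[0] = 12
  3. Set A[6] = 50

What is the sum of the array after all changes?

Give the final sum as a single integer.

Answer: 205

Derivation:
Initial sum: 184
Change 1: A[2] -8 -> -19, delta = -11, sum = 173
Change 2: A[0] 2 -> 12, delta = 10, sum = 183
Change 3: A[6] 28 -> 50, delta = 22, sum = 205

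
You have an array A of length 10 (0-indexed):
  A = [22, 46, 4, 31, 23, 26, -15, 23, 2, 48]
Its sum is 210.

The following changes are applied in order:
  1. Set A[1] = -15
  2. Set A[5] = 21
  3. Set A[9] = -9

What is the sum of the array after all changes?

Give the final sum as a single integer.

Answer: 87

Derivation:
Initial sum: 210
Change 1: A[1] 46 -> -15, delta = -61, sum = 149
Change 2: A[5] 26 -> 21, delta = -5, sum = 144
Change 3: A[9] 48 -> -9, delta = -57, sum = 87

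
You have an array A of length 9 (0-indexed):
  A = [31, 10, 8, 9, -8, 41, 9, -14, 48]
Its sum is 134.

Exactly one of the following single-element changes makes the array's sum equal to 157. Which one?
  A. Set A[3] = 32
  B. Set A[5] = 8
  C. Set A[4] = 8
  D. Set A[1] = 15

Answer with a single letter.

Answer: A

Derivation:
Option A: A[3] 9->32, delta=23, new_sum=134+(23)=157 <-- matches target
Option B: A[5] 41->8, delta=-33, new_sum=134+(-33)=101
Option C: A[4] -8->8, delta=16, new_sum=134+(16)=150
Option D: A[1] 10->15, delta=5, new_sum=134+(5)=139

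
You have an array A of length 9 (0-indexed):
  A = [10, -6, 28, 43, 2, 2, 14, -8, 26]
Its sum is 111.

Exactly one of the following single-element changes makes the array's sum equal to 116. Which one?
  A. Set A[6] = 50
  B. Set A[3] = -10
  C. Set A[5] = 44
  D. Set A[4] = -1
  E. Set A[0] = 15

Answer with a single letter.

Answer: E

Derivation:
Option A: A[6] 14->50, delta=36, new_sum=111+(36)=147
Option B: A[3] 43->-10, delta=-53, new_sum=111+(-53)=58
Option C: A[5] 2->44, delta=42, new_sum=111+(42)=153
Option D: A[4] 2->-1, delta=-3, new_sum=111+(-3)=108
Option E: A[0] 10->15, delta=5, new_sum=111+(5)=116 <-- matches target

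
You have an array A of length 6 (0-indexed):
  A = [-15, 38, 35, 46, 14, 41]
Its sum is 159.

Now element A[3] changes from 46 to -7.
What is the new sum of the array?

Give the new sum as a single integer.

Answer: 106

Derivation:
Old value at index 3: 46
New value at index 3: -7
Delta = -7 - 46 = -53
New sum = old_sum + delta = 159 + (-53) = 106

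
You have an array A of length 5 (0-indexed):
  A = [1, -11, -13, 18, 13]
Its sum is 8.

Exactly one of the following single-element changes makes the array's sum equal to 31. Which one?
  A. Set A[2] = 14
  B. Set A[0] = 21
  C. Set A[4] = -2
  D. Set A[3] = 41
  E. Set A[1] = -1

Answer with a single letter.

Answer: D

Derivation:
Option A: A[2] -13->14, delta=27, new_sum=8+(27)=35
Option B: A[0] 1->21, delta=20, new_sum=8+(20)=28
Option C: A[4] 13->-2, delta=-15, new_sum=8+(-15)=-7
Option D: A[3] 18->41, delta=23, new_sum=8+(23)=31 <-- matches target
Option E: A[1] -11->-1, delta=10, new_sum=8+(10)=18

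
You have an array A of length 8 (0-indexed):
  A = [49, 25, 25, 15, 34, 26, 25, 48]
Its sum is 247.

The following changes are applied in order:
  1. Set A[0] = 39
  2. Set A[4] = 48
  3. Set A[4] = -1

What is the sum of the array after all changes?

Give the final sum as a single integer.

Initial sum: 247
Change 1: A[0] 49 -> 39, delta = -10, sum = 237
Change 2: A[4] 34 -> 48, delta = 14, sum = 251
Change 3: A[4] 48 -> -1, delta = -49, sum = 202

Answer: 202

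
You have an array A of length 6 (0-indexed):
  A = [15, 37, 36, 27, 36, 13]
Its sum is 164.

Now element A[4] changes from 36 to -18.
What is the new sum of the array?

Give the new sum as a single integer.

Answer: 110

Derivation:
Old value at index 4: 36
New value at index 4: -18
Delta = -18 - 36 = -54
New sum = old_sum + delta = 164 + (-54) = 110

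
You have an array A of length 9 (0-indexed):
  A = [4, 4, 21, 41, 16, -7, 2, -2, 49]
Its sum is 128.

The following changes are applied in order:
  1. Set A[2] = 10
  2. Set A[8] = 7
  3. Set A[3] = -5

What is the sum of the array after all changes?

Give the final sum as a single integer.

Initial sum: 128
Change 1: A[2] 21 -> 10, delta = -11, sum = 117
Change 2: A[8] 49 -> 7, delta = -42, sum = 75
Change 3: A[3] 41 -> -5, delta = -46, sum = 29

Answer: 29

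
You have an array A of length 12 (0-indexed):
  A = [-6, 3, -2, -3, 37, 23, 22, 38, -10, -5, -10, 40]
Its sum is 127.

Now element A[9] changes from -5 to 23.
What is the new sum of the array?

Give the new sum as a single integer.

Old value at index 9: -5
New value at index 9: 23
Delta = 23 - -5 = 28
New sum = old_sum + delta = 127 + (28) = 155

Answer: 155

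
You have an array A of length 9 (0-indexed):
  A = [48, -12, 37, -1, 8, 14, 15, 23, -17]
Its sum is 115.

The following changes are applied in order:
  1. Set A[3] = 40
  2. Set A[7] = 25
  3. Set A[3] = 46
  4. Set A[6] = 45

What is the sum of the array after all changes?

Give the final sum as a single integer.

Answer: 194

Derivation:
Initial sum: 115
Change 1: A[3] -1 -> 40, delta = 41, sum = 156
Change 2: A[7] 23 -> 25, delta = 2, sum = 158
Change 3: A[3] 40 -> 46, delta = 6, sum = 164
Change 4: A[6] 15 -> 45, delta = 30, sum = 194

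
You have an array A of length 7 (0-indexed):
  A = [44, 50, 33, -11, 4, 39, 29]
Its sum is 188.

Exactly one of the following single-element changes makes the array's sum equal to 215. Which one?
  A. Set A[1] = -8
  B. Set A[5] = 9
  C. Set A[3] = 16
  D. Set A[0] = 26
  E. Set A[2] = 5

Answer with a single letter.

Answer: C

Derivation:
Option A: A[1] 50->-8, delta=-58, new_sum=188+(-58)=130
Option B: A[5] 39->9, delta=-30, new_sum=188+(-30)=158
Option C: A[3] -11->16, delta=27, new_sum=188+(27)=215 <-- matches target
Option D: A[0] 44->26, delta=-18, new_sum=188+(-18)=170
Option E: A[2] 33->5, delta=-28, new_sum=188+(-28)=160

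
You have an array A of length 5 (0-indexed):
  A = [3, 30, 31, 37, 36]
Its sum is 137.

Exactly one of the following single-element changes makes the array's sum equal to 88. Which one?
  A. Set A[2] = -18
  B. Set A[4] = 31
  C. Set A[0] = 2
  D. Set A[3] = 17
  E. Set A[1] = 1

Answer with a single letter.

Option A: A[2] 31->-18, delta=-49, new_sum=137+(-49)=88 <-- matches target
Option B: A[4] 36->31, delta=-5, new_sum=137+(-5)=132
Option C: A[0] 3->2, delta=-1, new_sum=137+(-1)=136
Option D: A[3] 37->17, delta=-20, new_sum=137+(-20)=117
Option E: A[1] 30->1, delta=-29, new_sum=137+(-29)=108

Answer: A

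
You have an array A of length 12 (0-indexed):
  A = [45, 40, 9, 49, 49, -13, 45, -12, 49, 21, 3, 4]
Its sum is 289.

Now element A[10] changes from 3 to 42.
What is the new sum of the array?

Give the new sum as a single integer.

Answer: 328

Derivation:
Old value at index 10: 3
New value at index 10: 42
Delta = 42 - 3 = 39
New sum = old_sum + delta = 289 + (39) = 328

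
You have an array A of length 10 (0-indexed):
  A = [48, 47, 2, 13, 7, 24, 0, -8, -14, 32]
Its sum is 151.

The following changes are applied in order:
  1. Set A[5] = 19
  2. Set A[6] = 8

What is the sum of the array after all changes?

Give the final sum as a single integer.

Initial sum: 151
Change 1: A[5] 24 -> 19, delta = -5, sum = 146
Change 2: A[6] 0 -> 8, delta = 8, sum = 154

Answer: 154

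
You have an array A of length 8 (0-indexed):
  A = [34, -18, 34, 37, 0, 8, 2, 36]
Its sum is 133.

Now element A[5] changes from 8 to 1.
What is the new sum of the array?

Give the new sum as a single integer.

Answer: 126

Derivation:
Old value at index 5: 8
New value at index 5: 1
Delta = 1 - 8 = -7
New sum = old_sum + delta = 133 + (-7) = 126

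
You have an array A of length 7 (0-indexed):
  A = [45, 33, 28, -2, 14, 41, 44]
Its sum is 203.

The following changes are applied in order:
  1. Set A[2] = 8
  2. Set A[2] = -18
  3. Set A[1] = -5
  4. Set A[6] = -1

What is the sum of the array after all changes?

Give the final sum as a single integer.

Answer: 74

Derivation:
Initial sum: 203
Change 1: A[2] 28 -> 8, delta = -20, sum = 183
Change 2: A[2] 8 -> -18, delta = -26, sum = 157
Change 3: A[1] 33 -> -5, delta = -38, sum = 119
Change 4: A[6] 44 -> -1, delta = -45, sum = 74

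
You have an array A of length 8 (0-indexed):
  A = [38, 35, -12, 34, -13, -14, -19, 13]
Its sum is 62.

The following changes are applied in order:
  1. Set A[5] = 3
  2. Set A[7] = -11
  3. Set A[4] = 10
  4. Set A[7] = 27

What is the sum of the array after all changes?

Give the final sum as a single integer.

Initial sum: 62
Change 1: A[5] -14 -> 3, delta = 17, sum = 79
Change 2: A[7] 13 -> -11, delta = -24, sum = 55
Change 3: A[4] -13 -> 10, delta = 23, sum = 78
Change 4: A[7] -11 -> 27, delta = 38, sum = 116

Answer: 116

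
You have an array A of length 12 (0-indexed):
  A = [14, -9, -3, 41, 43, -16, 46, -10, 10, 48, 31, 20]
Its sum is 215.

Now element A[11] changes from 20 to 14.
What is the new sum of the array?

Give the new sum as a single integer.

Old value at index 11: 20
New value at index 11: 14
Delta = 14 - 20 = -6
New sum = old_sum + delta = 215 + (-6) = 209

Answer: 209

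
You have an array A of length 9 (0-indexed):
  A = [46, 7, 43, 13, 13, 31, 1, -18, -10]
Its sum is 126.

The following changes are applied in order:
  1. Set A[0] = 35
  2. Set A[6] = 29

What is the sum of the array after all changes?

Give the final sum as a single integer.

Initial sum: 126
Change 1: A[0] 46 -> 35, delta = -11, sum = 115
Change 2: A[6] 1 -> 29, delta = 28, sum = 143

Answer: 143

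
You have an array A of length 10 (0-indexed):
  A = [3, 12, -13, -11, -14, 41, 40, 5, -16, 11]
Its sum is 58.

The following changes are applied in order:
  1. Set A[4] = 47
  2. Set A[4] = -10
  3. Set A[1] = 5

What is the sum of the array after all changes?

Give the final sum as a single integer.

Initial sum: 58
Change 1: A[4] -14 -> 47, delta = 61, sum = 119
Change 2: A[4] 47 -> -10, delta = -57, sum = 62
Change 3: A[1] 12 -> 5, delta = -7, sum = 55

Answer: 55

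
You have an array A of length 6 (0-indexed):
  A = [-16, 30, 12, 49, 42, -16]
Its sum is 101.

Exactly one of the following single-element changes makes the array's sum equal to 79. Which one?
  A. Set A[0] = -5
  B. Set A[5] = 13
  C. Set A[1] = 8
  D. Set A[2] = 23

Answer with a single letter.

Option A: A[0] -16->-5, delta=11, new_sum=101+(11)=112
Option B: A[5] -16->13, delta=29, new_sum=101+(29)=130
Option C: A[1] 30->8, delta=-22, new_sum=101+(-22)=79 <-- matches target
Option D: A[2] 12->23, delta=11, new_sum=101+(11)=112

Answer: C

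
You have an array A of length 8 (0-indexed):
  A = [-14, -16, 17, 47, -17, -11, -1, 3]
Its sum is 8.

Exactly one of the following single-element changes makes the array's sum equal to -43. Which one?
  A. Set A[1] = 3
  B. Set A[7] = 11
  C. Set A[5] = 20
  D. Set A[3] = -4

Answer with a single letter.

Option A: A[1] -16->3, delta=19, new_sum=8+(19)=27
Option B: A[7] 3->11, delta=8, new_sum=8+(8)=16
Option C: A[5] -11->20, delta=31, new_sum=8+(31)=39
Option D: A[3] 47->-4, delta=-51, new_sum=8+(-51)=-43 <-- matches target

Answer: D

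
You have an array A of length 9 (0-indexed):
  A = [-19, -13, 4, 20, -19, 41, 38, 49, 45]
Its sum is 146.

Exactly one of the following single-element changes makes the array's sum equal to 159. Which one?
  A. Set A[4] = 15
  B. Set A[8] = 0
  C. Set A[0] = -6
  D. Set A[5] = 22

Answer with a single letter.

Option A: A[4] -19->15, delta=34, new_sum=146+(34)=180
Option B: A[8] 45->0, delta=-45, new_sum=146+(-45)=101
Option C: A[0] -19->-6, delta=13, new_sum=146+(13)=159 <-- matches target
Option D: A[5] 41->22, delta=-19, new_sum=146+(-19)=127

Answer: C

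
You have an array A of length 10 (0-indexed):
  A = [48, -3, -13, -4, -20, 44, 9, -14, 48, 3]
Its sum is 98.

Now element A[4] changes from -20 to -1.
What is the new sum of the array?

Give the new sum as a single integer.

Old value at index 4: -20
New value at index 4: -1
Delta = -1 - -20 = 19
New sum = old_sum + delta = 98 + (19) = 117

Answer: 117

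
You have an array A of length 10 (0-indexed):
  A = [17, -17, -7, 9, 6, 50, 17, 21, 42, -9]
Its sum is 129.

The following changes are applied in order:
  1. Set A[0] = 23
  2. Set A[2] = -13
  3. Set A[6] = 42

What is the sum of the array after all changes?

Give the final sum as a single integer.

Initial sum: 129
Change 1: A[0] 17 -> 23, delta = 6, sum = 135
Change 2: A[2] -7 -> -13, delta = -6, sum = 129
Change 3: A[6] 17 -> 42, delta = 25, sum = 154

Answer: 154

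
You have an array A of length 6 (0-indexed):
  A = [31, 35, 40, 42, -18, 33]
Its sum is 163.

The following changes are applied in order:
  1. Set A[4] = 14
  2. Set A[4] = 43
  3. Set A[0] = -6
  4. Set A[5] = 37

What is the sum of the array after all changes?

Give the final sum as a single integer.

Answer: 191

Derivation:
Initial sum: 163
Change 1: A[4] -18 -> 14, delta = 32, sum = 195
Change 2: A[4] 14 -> 43, delta = 29, sum = 224
Change 3: A[0] 31 -> -6, delta = -37, sum = 187
Change 4: A[5] 33 -> 37, delta = 4, sum = 191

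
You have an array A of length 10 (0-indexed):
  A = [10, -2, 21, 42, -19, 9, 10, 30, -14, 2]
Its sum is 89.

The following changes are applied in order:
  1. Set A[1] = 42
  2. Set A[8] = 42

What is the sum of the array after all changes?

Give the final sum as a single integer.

Answer: 189

Derivation:
Initial sum: 89
Change 1: A[1] -2 -> 42, delta = 44, sum = 133
Change 2: A[8] -14 -> 42, delta = 56, sum = 189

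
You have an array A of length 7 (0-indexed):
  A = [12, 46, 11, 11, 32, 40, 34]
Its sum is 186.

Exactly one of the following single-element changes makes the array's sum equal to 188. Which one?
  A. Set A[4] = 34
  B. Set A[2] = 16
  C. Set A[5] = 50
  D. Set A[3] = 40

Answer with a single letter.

Option A: A[4] 32->34, delta=2, new_sum=186+(2)=188 <-- matches target
Option B: A[2] 11->16, delta=5, new_sum=186+(5)=191
Option C: A[5] 40->50, delta=10, new_sum=186+(10)=196
Option D: A[3] 11->40, delta=29, new_sum=186+(29)=215

Answer: A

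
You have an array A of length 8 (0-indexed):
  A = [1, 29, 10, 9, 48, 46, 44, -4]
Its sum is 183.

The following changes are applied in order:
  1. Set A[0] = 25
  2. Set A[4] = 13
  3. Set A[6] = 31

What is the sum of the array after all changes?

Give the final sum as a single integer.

Initial sum: 183
Change 1: A[0] 1 -> 25, delta = 24, sum = 207
Change 2: A[4] 48 -> 13, delta = -35, sum = 172
Change 3: A[6] 44 -> 31, delta = -13, sum = 159

Answer: 159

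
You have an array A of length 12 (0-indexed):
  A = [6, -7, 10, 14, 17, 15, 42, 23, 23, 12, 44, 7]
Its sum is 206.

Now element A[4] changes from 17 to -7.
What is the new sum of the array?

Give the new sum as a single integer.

Answer: 182

Derivation:
Old value at index 4: 17
New value at index 4: -7
Delta = -7 - 17 = -24
New sum = old_sum + delta = 206 + (-24) = 182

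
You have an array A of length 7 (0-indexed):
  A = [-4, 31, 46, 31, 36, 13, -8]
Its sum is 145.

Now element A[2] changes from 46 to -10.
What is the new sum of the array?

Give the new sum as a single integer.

Old value at index 2: 46
New value at index 2: -10
Delta = -10 - 46 = -56
New sum = old_sum + delta = 145 + (-56) = 89

Answer: 89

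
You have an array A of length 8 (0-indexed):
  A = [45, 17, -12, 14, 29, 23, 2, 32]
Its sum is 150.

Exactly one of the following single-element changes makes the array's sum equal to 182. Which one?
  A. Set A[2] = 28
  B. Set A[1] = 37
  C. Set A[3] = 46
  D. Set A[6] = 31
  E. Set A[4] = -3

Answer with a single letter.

Answer: C

Derivation:
Option A: A[2] -12->28, delta=40, new_sum=150+(40)=190
Option B: A[1] 17->37, delta=20, new_sum=150+(20)=170
Option C: A[3] 14->46, delta=32, new_sum=150+(32)=182 <-- matches target
Option D: A[6] 2->31, delta=29, new_sum=150+(29)=179
Option E: A[4] 29->-3, delta=-32, new_sum=150+(-32)=118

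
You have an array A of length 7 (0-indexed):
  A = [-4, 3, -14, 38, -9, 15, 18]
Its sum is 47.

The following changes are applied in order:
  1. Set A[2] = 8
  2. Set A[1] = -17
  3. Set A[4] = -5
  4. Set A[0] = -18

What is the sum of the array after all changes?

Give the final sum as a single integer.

Initial sum: 47
Change 1: A[2] -14 -> 8, delta = 22, sum = 69
Change 2: A[1] 3 -> -17, delta = -20, sum = 49
Change 3: A[4] -9 -> -5, delta = 4, sum = 53
Change 4: A[0] -4 -> -18, delta = -14, sum = 39

Answer: 39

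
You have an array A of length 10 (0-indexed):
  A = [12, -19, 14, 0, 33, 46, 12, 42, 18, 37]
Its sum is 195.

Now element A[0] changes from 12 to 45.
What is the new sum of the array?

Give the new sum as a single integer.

Old value at index 0: 12
New value at index 0: 45
Delta = 45 - 12 = 33
New sum = old_sum + delta = 195 + (33) = 228

Answer: 228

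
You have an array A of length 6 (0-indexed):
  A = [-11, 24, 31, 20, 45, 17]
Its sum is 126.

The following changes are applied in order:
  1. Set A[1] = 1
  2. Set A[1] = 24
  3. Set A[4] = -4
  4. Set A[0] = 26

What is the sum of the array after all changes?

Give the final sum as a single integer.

Initial sum: 126
Change 1: A[1] 24 -> 1, delta = -23, sum = 103
Change 2: A[1] 1 -> 24, delta = 23, sum = 126
Change 3: A[4] 45 -> -4, delta = -49, sum = 77
Change 4: A[0] -11 -> 26, delta = 37, sum = 114

Answer: 114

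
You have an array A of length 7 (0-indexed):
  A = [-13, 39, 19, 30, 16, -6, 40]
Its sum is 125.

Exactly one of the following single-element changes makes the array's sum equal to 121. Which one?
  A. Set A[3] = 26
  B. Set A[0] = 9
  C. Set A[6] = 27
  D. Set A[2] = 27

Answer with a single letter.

Answer: A

Derivation:
Option A: A[3] 30->26, delta=-4, new_sum=125+(-4)=121 <-- matches target
Option B: A[0] -13->9, delta=22, new_sum=125+(22)=147
Option C: A[6] 40->27, delta=-13, new_sum=125+(-13)=112
Option D: A[2] 19->27, delta=8, new_sum=125+(8)=133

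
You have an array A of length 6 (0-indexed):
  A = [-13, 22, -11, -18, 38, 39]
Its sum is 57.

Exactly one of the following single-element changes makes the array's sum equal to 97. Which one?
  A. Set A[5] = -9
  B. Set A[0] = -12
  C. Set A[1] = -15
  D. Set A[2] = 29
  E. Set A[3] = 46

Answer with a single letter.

Answer: D

Derivation:
Option A: A[5] 39->-9, delta=-48, new_sum=57+(-48)=9
Option B: A[0] -13->-12, delta=1, new_sum=57+(1)=58
Option C: A[1] 22->-15, delta=-37, new_sum=57+(-37)=20
Option D: A[2] -11->29, delta=40, new_sum=57+(40)=97 <-- matches target
Option E: A[3] -18->46, delta=64, new_sum=57+(64)=121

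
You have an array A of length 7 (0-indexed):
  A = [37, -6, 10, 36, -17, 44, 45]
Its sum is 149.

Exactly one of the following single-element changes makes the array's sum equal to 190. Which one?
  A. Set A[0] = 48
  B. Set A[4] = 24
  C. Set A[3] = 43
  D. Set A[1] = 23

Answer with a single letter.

Option A: A[0] 37->48, delta=11, new_sum=149+(11)=160
Option B: A[4] -17->24, delta=41, new_sum=149+(41)=190 <-- matches target
Option C: A[3] 36->43, delta=7, new_sum=149+(7)=156
Option D: A[1] -6->23, delta=29, new_sum=149+(29)=178

Answer: B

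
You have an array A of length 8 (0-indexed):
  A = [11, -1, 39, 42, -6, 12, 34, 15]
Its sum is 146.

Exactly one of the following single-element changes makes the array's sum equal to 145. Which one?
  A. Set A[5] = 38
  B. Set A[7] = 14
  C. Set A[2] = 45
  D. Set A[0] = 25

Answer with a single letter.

Option A: A[5] 12->38, delta=26, new_sum=146+(26)=172
Option B: A[7] 15->14, delta=-1, new_sum=146+(-1)=145 <-- matches target
Option C: A[2] 39->45, delta=6, new_sum=146+(6)=152
Option D: A[0] 11->25, delta=14, new_sum=146+(14)=160

Answer: B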